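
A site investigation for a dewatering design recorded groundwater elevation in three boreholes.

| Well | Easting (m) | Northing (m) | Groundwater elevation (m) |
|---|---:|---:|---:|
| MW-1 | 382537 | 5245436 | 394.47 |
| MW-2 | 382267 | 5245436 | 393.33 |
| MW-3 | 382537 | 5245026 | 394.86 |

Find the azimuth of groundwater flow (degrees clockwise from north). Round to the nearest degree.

283°

∂h/∂x = (393.33 − 394.47) / (382267 − 382537) = +0.004222
∂h/∂y = (394.86 − 394.47) / (5245026 − 5245436) = -0.0009512
Flow direction (−∇h) has components (-0.004222 E, +0.0009512 N).
Azimuth = atan2(E, N) = atan2(-0.004222, +0.0009512) = 282.7° ≈ 283°.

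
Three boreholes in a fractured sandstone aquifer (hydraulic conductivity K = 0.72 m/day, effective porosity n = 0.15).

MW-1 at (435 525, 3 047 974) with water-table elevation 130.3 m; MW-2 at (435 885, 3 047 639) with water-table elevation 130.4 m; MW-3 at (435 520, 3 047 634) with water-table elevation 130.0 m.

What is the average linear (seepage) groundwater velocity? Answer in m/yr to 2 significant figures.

With h = a·x + b·y + c and MW-1 as origin, the differences give:
  360·a + (-335)·b = +0.1
  (-5)·a + (-340)·b = -0.3
Eliminate b (×(-340) and ×(-335), subtract): -124075·a = -134.50 → a = ∂h/∂x = +0.001084
Back-substitute: b = ∂h/∂y = +0.0008664.
|∇h| = √(0.001084² + 0.0008664²) = 0.001388
Seepage velocity v = K·i/n = 0.72 × 0.001388 / 0.15 = 0.006662 m/day = 2.433 m/yr.

2.4 m/yr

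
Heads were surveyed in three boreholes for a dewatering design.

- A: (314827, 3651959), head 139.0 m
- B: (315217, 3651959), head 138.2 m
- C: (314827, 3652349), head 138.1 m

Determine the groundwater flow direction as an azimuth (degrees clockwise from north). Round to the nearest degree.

∂h/∂x = (138.2 − 139.0) / (315217 − 314827) = -0.002051
∂h/∂y = (138.1 − 139.0) / (3652349 − 3651959) = -0.002308
Flow direction (−∇h) has components (+0.002051 E, +0.002308 N).
Azimuth = atan2(E, N) = atan2(+0.002051, +0.002308) = 41.6° ≈ 042°.

042°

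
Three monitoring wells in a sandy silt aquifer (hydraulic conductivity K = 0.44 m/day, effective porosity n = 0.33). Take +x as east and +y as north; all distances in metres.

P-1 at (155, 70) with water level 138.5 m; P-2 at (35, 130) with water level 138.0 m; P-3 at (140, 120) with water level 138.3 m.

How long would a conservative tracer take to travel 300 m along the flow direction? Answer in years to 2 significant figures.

150 years

Differences from P-1: to P-2 (Δx, Δy, Δh) = (-120, 60, -0.5); to P-3 = (-15, 50, -0.2).
Determinant of the coordinate differences = (-120)·50 − (-15)·60 = -5100.
∂h/∂x = [(-0.5)·50 − (-0.2)·60] / -5100 = +0.002549
∂h/∂y = [(-120)·(-0.2) − (-15)·(-0.5)] / -5100 = -0.003235
|∇h| = √(0.002549² + -0.003235²) = 0.004119
Seepage velocity v = K·i/n = 0.44 × 0.004119 / 0.33 = 0.005492 m/day.
t = 300 / 0.005492 = 5.462e+04 days = 150 years.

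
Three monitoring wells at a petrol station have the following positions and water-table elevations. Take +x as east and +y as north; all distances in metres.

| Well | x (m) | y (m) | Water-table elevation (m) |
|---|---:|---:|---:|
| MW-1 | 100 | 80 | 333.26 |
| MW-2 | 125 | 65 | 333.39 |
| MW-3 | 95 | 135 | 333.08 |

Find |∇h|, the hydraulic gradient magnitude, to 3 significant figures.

0.00453

Differences from MW-1: to MW-2 (Δx, Δy, Δh) = (25, -15, +0.13); to MW-3 = (-5, 55, -0.18).
Solve a·Δx + b·Δy = Δh: det = 25·55 − (-5)·(-15) = 1300.
∂h/∂x = [(+0.13)·55 − (-0.18)·(-15)] / 1300 = +0.003423
∂h/∂y = [25·(-0.18) − (-5)·(+0.13)] / 1300 = -0.002962
|∇h| = √(0.003423² + -0.002962²) = 0.004527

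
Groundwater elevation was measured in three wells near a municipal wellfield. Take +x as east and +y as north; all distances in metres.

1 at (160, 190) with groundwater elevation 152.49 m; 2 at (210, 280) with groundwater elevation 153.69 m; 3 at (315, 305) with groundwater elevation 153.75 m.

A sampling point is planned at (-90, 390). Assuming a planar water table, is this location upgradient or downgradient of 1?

upgradient

Taking 1 as reference: 2−1 = (50, 90, +1.20); 3−1 = (155, 115, +1.26).
Determinant of the coordinate differences = 50·115 − 155·90 = -8200.
∂h/∂x = [(+1.20)·115 − (+1.26)·90] / -8200 = -0.003000
∂h/∂y = [50·(+1.26) − 155·(+1.20)] / -8200 = +0.01500
Head at (-90, 390) = 152.49 + (-0.003000)·(-250) + (+0.01500)·(200) = 156.24 m.
That is higher than the 152.49 m at 1, so the point is upgradient.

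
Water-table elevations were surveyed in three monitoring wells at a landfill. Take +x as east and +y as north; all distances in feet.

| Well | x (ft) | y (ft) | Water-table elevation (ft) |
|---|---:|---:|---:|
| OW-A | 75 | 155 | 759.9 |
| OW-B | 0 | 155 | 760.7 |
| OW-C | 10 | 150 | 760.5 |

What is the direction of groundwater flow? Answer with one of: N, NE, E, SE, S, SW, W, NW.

Differences from OW-A: to OW-B (Δx, Δy, Δh) = (-75, 0, +0.8); to OW-C = (-65, -5, +0.6).
Determinant of the coordinate differences = (-75)·(-5) − (-65)·0 = 375.
∂h/∂x = [(+0.8)·(-5) − (+0.6)·0] / 375 = -0.01067
∂h/∂y = [(-75)·(+0.6) − (-65)·(+0.8)] / 375 = +0.01867
Flow = −∇h = (+0.01067 east, -0.01867 north), which points southeast.

SE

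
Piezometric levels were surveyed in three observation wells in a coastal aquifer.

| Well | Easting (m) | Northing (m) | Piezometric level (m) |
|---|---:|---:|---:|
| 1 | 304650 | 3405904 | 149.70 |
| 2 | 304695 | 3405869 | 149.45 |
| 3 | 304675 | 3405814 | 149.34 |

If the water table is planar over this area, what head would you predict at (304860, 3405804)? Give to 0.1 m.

Differences from 1: to 2 (Δx, Δy, Δh) = (45, -35, -0.25); to 3 = (25, -90, -0.36).
Determinant of the coordinate differences = 45·(-90) − 25·(-35) = -3175.
∂h/∂x = [(-0.25)·(-90) − (-0.36)·(-35)] / -3175 = -0.003118
∂h/∂y = [45·(-0.36) − 25·(-0.25)] / -3175 = +0.003134
h(304860, 3405804) = 149.70 + (-0.003118)·(210) + (+0.003134)·(-100) = 149.70 -0.655 -0.313 = 148.732 m.

148.7 m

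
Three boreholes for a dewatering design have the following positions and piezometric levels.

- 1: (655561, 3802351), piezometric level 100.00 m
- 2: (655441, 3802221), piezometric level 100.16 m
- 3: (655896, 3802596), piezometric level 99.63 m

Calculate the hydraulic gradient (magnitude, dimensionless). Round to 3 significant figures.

0.000905

Taking 1 as reference: 2−1 = (-120, -130, +0.16); 3−1 = (335, 245, -0.37).
Determinant of the coordinate differences = (-120)·245 − 335·(-130) = 14150.
∂h/∂x = [(+0.16)·245 − (-0.37)·(-130)] / 14150 = -0.0006290
∂h/∂y = [(-120)·(-0.37) − 335·(+0.16)] / 14150 = -0.0006502
|∇h| = √(-0.0006290² + -0.0006502²) = 0.0009047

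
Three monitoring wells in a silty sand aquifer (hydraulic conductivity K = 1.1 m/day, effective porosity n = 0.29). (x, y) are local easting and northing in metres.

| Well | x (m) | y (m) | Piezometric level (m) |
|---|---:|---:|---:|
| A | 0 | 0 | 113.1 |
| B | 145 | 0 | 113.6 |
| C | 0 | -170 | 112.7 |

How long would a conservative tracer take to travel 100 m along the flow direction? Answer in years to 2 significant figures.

∂h/∂x = (113.6 − 113.1) / (145 − 0) = +0.003448
∂h/∂y = (112.7 − 113.1) / (-170 − 0) = +0.002353
|∇h| = √(0.003448² + 0.002353²) = 0.004174
Seepage velocity v = K·i/n = 1.1 × 0.004174 / 0.29 = 0.01583 m/day.
t = 100 / 0.01583 = 6317 days = 17.3 years.

17 years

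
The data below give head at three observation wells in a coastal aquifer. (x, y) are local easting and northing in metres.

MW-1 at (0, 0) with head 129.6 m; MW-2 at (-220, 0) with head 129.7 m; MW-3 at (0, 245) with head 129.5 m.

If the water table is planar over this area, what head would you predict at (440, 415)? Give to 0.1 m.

∂h/∂x = (129.7 − 129.6) / (-220 − 0) = -0.0004545
∂h/∂y = (129.5 − 129.6) / (245 − 0) = -0.0004082
h(440, 415) = 129.6 + (-0.0004545)·(440) + (-0.0004082)·(415) = 129.6 -0.200 -0.169 = 129.231 m.

129.2 m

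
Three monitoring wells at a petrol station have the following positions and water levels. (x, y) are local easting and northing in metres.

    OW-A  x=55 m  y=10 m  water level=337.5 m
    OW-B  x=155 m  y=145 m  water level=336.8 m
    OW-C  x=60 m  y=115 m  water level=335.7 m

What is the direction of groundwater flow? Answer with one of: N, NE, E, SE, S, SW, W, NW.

Three-point gradient (reference OW-A): Δ to OW-B = (100, 135, -0.7), Δ to OW-C = (5, 105, -1.8).
∂h/∂x = +0.01725, ∂h/∂y = -0.01796 (det = 9825).
Flow = −∇h = (-0.01725 east, +0.01796 north), which points northwest.

NW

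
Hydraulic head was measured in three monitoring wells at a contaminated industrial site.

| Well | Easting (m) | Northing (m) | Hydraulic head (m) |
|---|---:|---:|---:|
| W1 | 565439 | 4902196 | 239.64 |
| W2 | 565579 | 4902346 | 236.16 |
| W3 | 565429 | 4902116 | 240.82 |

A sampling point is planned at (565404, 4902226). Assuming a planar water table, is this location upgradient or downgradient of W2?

With h = a·x + b·y + c and W1 as origin, the differences give:
  140·a + 150·b = -3.48
  (-10)·a + (-80)·b = +1.18
Eliminate b (×(-80) and ×150, subtract): -9700·a = 101.400 → a = ∂h/∂x = -0.01045
Back-substitute: b = ∂h/∂y = -0.01344.
Head at (565404, 4902226) = 239.64 + (-0.01045)·(-35) + (-0.01344)·(30) = 239.60 m.
That is higher than the 236.16 m at W2, so the point is upgradient.

upgradient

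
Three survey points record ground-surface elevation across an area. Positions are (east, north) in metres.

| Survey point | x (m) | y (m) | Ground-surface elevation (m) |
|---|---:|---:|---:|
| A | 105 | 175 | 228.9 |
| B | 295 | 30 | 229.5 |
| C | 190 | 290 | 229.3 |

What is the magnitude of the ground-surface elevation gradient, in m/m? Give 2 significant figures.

Three-point gradient (reference A): Δ to B = (190, -145, +0.6), Δ to C = (85, 115, +0.4).
∂z/∂x = +0.003716, ∂z/∂y = +0.0007315 (det = 34175).
|∇f| = √(0.003716² + 0.0007315²) = 0.003787 m/m

0.0038 m/m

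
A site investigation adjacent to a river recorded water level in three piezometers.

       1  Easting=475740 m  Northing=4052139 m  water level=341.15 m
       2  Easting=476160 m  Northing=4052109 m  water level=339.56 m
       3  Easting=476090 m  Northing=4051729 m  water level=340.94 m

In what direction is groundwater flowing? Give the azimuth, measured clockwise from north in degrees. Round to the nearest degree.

Differences from 1: to 2 (Δx, Δy, Δh) = (420, -30, -1.59); to 3 = (350, -410, -0.21).
Determinant of the coordinate differences = 420·(-410) − 350·(-30) = -161700.
∂h/∂x = [(-1.59)·(-410) − (-0.21)·(-30)] / -161700 = -0.003993
∂h/∂y = [420·(-0.21) − 350·(-1.59)] / -161700 = -0.002896
Flow direction (−∇h) has components (+0.003993 E, +0.002896 N).
Azimuth = atan2(E, N) = atan2(+0.003993, +0.002896) = 54.0° ≈ 054°.

054°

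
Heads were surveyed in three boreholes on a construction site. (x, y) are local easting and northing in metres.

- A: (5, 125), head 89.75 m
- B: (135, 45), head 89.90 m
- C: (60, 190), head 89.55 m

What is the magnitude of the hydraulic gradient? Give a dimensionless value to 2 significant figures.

0.0027

Differences from A: to B (Δx, Δy, Δh) = (130, -80, +0.15); to C = (55, 65, -0.20).
Solve a·Δx + b·Δy = Δh: det = 130·65 − 55·(-80) = 12850.
∂h/∂x = [(+0.15)·65 − (-0.20)·(-80)] / 12850 = -0.0004864
∂h/∂y = [130·(-0.20) − 55·(+0.15)] / 12850 = -0.002665
|∇h| = √(-0.0004864² + -0.002665²) = 0.002709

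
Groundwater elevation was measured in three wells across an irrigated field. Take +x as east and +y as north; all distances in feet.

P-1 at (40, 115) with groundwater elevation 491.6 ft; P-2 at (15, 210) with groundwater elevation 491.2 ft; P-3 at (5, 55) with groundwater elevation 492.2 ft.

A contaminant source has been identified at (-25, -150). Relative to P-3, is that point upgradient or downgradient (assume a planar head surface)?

upgradient

Differences from P-1: to P-2 (Δx, Δy, Δh) = (-25, 95, -0.4); to P-3 = (-35, -60, +0.6).
Determinant of the coordinate differences = (-25)·(-60) − (-35)·95 = 4825.
∂h/∂x = [(-0.4)·(-60) − (+0.6)·95] / 4825 = -0.006839
∂h/∂y = [(-25)·(+0.6) − (-35)·(-0.4)] / 4825 = -0.006010
Head at (-25, -150) = 491.6 + (-0.006839)·(-65) + (-0.006010)·(-265) = 493.64 ft.
That is higher than the 492.2 ft at P-3, so the point is upgradient.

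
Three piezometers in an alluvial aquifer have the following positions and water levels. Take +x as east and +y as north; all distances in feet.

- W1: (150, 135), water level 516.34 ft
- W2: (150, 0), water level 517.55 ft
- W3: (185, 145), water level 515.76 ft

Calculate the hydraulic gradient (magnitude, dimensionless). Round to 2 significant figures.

Taking W1 as reference: W2−W1 = (0, -135, +1.21); W3−W1 = (35, 10, -0.58).
Solve a·Δx + b·Δy = Δh: det = 0·10 − 35·(-135) = 4725.
∂h/∂x = [(+1.21)·10 − (-0.58)·(-135)] / 4725 = -0.01401
∂h/∂y = [0·(-0.58) − 35·(+1.21)] / 4725 = -0.008963
|∇h| = √(-0.01401² + -0.008963²) = 0.01663

0.017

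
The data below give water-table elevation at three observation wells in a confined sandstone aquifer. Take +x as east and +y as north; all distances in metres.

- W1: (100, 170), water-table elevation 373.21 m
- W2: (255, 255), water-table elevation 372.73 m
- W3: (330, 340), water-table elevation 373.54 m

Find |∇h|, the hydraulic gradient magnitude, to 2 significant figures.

With h = a·x + b·y + c and W1 as origin, the differences give:
  155·a + 85·b = -0.48
  230·a + 170·b = +0.33
Eliminate b (×170 and ×85, subtract): 6800·a = -109.650 → a = ∂h/∂x = -0.01612
Back-substitute: b = ∂h/∂y = +0.02376.
|∇h| = √(-0.01612² + 0.02376²) = 0.02871

0.029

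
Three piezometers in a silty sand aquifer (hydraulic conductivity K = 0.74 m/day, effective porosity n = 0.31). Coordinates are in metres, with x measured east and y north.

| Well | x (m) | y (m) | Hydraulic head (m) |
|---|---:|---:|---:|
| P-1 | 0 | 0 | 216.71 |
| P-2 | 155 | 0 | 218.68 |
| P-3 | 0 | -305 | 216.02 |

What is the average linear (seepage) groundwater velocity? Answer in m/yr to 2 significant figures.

11 m/yr

∂h/∂x = (218.68 − 216.71) / (155 − 0) = +0.01271
∂h/∂y = (216.02 − 216.71) / (-305 − 0) = +0.002262
|∇h| = √(0.01271² + 0.002262²) = 0.01291
Seepage velocity v = K·i/n = 0.74 × 0.01291 / 0.31 = 0.03082 m/day = 11.26 m/yr.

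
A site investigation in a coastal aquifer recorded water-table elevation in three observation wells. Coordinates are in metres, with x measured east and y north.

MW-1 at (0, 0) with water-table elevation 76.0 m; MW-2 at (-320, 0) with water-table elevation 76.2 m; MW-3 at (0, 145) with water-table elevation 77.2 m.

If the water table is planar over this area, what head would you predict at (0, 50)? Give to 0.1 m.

∂h/∂x = (76.2 − 76.0) / (-320 − 0) = -0.0006250
∂h/∂y = (77.2 − 76.0) / (145 − 0) = +0.008276
h(0, 50) = 76.0 + (-0.0006250)·(0) + (+0.008276)·(50) = 76.0 -0.000 +0.414 = 76.414 m.

76.4 m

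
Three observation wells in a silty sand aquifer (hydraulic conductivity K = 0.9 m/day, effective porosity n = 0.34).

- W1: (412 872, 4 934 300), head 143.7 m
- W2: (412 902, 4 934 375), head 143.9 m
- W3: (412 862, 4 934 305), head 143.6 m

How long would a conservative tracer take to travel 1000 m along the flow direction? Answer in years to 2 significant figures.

With h = a·x + b·y + c and W1 as origin, the differences give:
  30·a + 75·b = +0.2
  (-10)·a + 5·b = -0.1
Eliminate b (×5 and ×75, subtract): 900·a = 8.50 → a = ∂h/∂x = +0.009444
Back-substitute: b = ∂h/∂y = -0.001111.
|∇h| = √(0.009444² + -0.001111²) = 0.009509
Seepage velocity v = K·i/n = 0.9 × 0.009509 / 0.34 = 0.02517 m/day.
t = 1000 / 0.02517 = 3.973e+04 days = 109 years.

110 years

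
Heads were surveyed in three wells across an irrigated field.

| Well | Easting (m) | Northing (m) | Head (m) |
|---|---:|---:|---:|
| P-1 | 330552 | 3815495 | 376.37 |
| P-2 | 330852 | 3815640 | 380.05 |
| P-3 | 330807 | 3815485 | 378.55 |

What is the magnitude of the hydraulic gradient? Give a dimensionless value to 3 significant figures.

Taking P-1 as reference: P-2−P-1 = (300, 145, +3.68); P-3−P-1 = (255, -10, +2.18).
Determinant of the coordinate differences = 300·(-10) − 255·145 = -39975.
∂h/∂x = [(+3.68)·(-10) − (+2.18)·145] / -39975 = +0.008828
∂h/∂y = [300·(+2.18) − 255·(+3.68)] / -39975 = +0.007114
|∇h| = √(0.008828² + 0.007114²) = 0.01134

0.0113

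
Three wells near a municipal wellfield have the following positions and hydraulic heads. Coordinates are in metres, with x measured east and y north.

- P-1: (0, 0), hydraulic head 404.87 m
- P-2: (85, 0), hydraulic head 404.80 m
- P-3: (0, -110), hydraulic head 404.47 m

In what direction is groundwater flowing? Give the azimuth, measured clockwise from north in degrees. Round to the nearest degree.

∂h/∂x = (404.80 − 404.87) / (85 − 0) = -0.0008235
∂h/∂y = (404.47 − 404.87) / (-110 − 0) = +0.003636
Flow direction (−∇h) has components (+0.0008235 E, -0.003636 N).
Azimuth = atan2(E, N) = atan2(+0.0008235, -0.003636) = 167.2° ≈ 167°.

167°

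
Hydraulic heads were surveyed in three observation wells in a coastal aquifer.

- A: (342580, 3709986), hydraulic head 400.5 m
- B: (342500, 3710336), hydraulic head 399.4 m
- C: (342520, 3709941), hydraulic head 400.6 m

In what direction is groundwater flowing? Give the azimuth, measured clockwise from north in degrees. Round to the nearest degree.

349°

Differences from A: to B (Δx, Δy, Δh) = (-80, 350, -1.1); to C = (-60, -45, +0.1).
Determinant of the coordinate differences = (-80)·(-45) − (-60)·350 = 24600.
∂h/∂x = [(-1.1)·(-45) − (+0.1)·350] / 24600 = +0.0005894
∂h/∂y = [(-80)·(+0.1) − (-60)·(-1.1)] / 24600 = -0.003008
Flow direction (−∇h) has components (-0.0005894 E, +0.003008 N).
Azimuth = atan2(E, N) = atan2(-0.0005894, +0.003008) = 348.9° ≈ 349°.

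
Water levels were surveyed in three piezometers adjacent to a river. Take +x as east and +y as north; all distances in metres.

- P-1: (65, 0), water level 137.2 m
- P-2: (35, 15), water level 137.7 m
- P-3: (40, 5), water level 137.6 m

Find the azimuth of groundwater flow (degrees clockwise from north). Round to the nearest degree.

Three-point gradient (reference P-1): Δ to P-2 = (-30, 15, +0.5), Δ to P-3 = (-25, 5, +0.4).
∂h/∂x = -0.01556, ∂h/∂y = +0.002222 (det = 225).
Flow direction (−∇h) has components (+0.01556 E, -0.002222 N).
Azimuth = atan2(E, N) = atan2(+0.01556, -0.002222) = 98.1° ≈ 098°.

098°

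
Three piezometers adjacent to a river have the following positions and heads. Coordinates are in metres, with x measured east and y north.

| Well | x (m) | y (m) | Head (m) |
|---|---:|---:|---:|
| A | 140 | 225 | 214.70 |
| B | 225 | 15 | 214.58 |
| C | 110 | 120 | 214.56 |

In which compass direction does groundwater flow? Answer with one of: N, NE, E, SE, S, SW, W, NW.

Three-point gradient (reference A): Δ to B = (85, -210, -0.12), Δ to C = (-30, -105, -0.14).
∂h/∂x = +0.001103, ∂h/∂y = +0.001018 (det = -15225).
Flow = −∇h = (-0.001103 east, -0.001018 north), which points southwest.

SW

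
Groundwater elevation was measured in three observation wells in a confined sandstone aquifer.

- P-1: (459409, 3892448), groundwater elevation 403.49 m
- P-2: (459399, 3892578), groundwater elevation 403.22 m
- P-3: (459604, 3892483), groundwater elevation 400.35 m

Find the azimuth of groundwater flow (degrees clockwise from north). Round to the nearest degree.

Taking P-1 as reference: P-2−P-1 = (-10, 130, -0.27); P-3−P-1 = (195, 35, -3.14).
Solve a·Δx + b·Δy = Δh: det = (-10)·35 − 195·130 = -25700.
∂h/∂x = [(-0.27)·35 − (-3.14)·130] / -25700 = -0.01552
∂h/∂y = [(-10)·(-3.14) − 195·(-0.27)] / -25700 = -0.003270
Flow direction (−∇h) has components (+0.01552 E, +0.003270 N).
Azimuth = atan2(E, N) = atan2(+0.01552, +0.003270) = 78.1° ≈ 078°.

078°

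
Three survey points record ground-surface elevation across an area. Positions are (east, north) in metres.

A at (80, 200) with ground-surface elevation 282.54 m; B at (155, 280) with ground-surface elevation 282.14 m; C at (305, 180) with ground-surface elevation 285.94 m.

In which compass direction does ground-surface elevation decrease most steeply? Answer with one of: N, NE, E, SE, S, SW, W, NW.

Differences from A: to B (Δx, Δy, Δh) = (75, 80, -0.40); to C = (225, -20, +3.40).
Determinant of the coordinate differences = 75·(-20) − 225·80 = -19500.
∂z/∂x = [(-0.40)·(-20) − (+3.40)·80] / -19500 = +0.01354
∂z/∂y = [75·(+3.40) − 225·(-0.40)] / -19500 = -0.01769
Steepest decrease is along −∇f = (-0.01354 E, +0.01769 N) → northwest.

NW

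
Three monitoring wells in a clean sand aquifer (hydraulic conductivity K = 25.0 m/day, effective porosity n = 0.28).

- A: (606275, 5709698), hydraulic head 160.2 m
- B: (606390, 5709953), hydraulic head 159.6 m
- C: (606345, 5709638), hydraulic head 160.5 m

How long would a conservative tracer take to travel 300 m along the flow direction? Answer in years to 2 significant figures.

Three-point gradient (reference A): Δ to B = (115, 255, -0.6), Δ to C = (70, -60, +0.3).
∂h/∂x = +0.001636, ∂h/∂y = -0.003091 (det = -24750).
|∇h| = √(0.001636² + -0.003091²) = 0.003497
Seepage velocity v = K·i/n = 25.0 × 0.003497 / 0.28 = 0.3122 m/day.
t = 300 / 0.3122 = 960.9 days = 2.63 years.

2.6 years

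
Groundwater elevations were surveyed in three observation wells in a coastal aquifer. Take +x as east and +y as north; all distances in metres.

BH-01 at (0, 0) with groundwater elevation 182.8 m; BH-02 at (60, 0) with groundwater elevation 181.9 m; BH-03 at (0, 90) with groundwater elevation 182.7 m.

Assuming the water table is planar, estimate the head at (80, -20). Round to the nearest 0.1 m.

181.6 m

∂h/∂x = (181.9 − 182.8) / (60 − 0) = -0.01500
∂h/∂y = (182.7 − 182.8) / (90 − 0) = -0.001111
h(80, -20) = 182.8 + (-0.01500)·(80) + (-0.001111)·(-20) = 182.8 -1.200 +0.022 = 181.622 m.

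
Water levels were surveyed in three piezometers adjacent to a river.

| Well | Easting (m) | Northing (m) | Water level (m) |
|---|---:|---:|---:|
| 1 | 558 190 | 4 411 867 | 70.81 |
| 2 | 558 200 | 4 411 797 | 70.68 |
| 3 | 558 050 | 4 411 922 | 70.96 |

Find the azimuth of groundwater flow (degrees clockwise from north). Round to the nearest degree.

169°

Taking 1 as reference: 2−1 = (10, -70, -0.13); 3−1 = (-140, 55, +0.15).
Solve a·Δx + b·Δy = Δh: det = 10·55 − (-140)·(-70) = -9250.
∂h/∂x = [(-0.13)·55 − (+0.15)·(-70)] / -9250 = -0.0003622
∂h/∂y = [10·(+0.15) − (-140)·(-0.13)] / -9250 = +0.001805
Flow direction (−∇h) has components (+0.0003622 E, -0.001805 N).
Azimuth = atan2(E, N) = atan2(+0.0003622, -0.001805) = 168.7° ≈ 169°.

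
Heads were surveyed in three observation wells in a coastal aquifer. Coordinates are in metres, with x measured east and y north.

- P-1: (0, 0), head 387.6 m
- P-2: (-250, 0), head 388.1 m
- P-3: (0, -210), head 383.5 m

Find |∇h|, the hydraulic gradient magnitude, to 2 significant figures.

0.020

∂h/∂x = (388.1 − 387.6) / (-250 − 0) = -0.002000
∂h/∂y = (383.5 − 387.6) / (-210 − 0) = +0.01952
|∇h| = √(-0.002000² + 0.01952²) = 0.01962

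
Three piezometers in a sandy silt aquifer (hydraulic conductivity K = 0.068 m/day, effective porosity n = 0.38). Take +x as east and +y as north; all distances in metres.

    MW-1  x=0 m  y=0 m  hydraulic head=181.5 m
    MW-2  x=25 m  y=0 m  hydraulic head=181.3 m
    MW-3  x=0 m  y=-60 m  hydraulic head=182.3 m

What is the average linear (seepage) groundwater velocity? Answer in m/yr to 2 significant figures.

1.0 m/yr

∂h/∂x = (181.3 − 181.5) / (25 − 0) = -0.008000
∂h/∂y = (182.3 − 181.5) / (-60 − 0) = -0.01333
|∇h| = √(-0.008000² + -0.01333²) = 0.01555
Seepage velocity v = K·i/n = 0.068 × 0.01555 / 0.38 = 0.002783 m/day = 1.016 m/yr.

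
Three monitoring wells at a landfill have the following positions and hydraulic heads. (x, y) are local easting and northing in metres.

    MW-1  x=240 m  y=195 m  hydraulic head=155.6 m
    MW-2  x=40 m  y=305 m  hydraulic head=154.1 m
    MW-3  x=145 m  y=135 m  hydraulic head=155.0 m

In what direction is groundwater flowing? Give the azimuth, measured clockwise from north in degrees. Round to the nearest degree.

278°

Taking MW-1 as reference: MW-2−MW-1 = (-200, 110, -1.5); MW-3−MW-1 = (-95, -60, -0.6).
Determinant of the coordinate differences = (-200)·(-60) − (-95)·110 = 22450.
∂h/∂x = [(-1.5)·(-60) − (-0.6)·110] / 22450 = +0.006949
∂h/∂y = [(-200)·(-0.6) − (-95)·(-1.5)] / 22450 = -0.001002
Flow direction (−∇h) has components (-0.006949 E, +0.001002 N).
Azimuth = atan2(E, N) = atan2(-0.006949, +0.001002) = 278.2° ≈ 278°.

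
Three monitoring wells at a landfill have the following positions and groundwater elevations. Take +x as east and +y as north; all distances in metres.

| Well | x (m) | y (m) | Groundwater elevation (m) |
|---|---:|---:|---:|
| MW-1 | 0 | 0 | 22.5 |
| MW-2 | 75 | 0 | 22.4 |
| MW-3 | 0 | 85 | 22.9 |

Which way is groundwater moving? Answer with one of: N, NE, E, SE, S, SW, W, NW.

S

∂h/∂x = (22.4 − 22.5) / (75 − 0) = -0.001333
∂h/∂y = (22.9 − 22.5) / (85 − 0) = +0.004706
Flow = −∇h = (+0.001333 east, -0.004706 north), which points south.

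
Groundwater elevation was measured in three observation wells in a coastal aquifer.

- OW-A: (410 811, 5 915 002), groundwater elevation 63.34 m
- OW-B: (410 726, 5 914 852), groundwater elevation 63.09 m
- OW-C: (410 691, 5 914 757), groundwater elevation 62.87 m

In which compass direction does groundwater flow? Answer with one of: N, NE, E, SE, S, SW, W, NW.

Taking OW-A as reference: OW-B−OW-A = (-85, -150, -0.25); OW-C−OW-A = (-120, -245, -0.47).
Determinant of the coordinate differences = (-85)·(-245) − (-120)·(-150) = 2825.
∂h/∂x = [(-0.25)·(-245) − (-0.47)·(-150)] / 2825 = -0.003274
∂h/∂y = [(-85)·(-0.47) − (-120)·(-0.25)] / 2825 = +0.003522
Flow = −∇h = (+0.003274 east, -0.003522 north), which points southeast.

SE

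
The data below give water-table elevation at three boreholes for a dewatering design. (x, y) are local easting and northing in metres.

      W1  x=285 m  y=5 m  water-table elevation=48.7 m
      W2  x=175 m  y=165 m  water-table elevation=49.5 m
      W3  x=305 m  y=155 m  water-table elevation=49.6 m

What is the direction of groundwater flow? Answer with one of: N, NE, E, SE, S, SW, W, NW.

Taking W1 as reference: W2−W1 = (-110, 160, +0.8); W3−W1 = (20, 150, +0.9).
Solve a·Δx + b·Δy = Δh: det = (-110)·150 − 20·160 = -19700.
∂h/∂x = [(+0.8)·150 − (+0.9)·160] / -19700 = +0.001218
∂h/∂y = [(-110)·(+0.9) − 20·(+0.8)] / -19700 = +0.005838
Flow = −∇h = (-0.001218 east, -0.005838 north), which points south.

S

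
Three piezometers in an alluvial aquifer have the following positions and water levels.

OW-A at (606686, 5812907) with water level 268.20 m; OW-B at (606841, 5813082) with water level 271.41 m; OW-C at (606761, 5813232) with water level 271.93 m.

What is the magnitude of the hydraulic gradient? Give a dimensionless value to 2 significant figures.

0.014

Taking OW-A as reference: OW-B−OW-A = (155, 175, +3.21); OW-C−OW-A = (75, 325, +3.73).
Solve a·Δx + b·Δy = Δh: det = 155·325 − 75·175 = 37250.
∂h/∂x = [(+3.21)·325 − (+3.73)·175] / 37250 = +0.01048
∂h/∂y = [155·(+3.73) − 75·(+3.21)] / 37250 = +0.009058
|∇h| = √(0.01048² + 0.009058²) = 0.01385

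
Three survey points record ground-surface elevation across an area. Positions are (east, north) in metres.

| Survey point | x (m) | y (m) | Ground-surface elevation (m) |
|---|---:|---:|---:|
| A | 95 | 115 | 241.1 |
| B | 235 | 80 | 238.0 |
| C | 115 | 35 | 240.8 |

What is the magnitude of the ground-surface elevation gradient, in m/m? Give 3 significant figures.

0.0227 m/m

With z = a·x + b·y + c and A as origin, the differences give:
  140·a + (-35)·b = -3.1
  20·a + (-80)·b = -0.3
Eliminate b (×(-80) and ×(-35), subtract): -10500·a = 237.50 → a = ∂z/∂x = -0.02262
Back-substitute: b = ∂z/∂y = -0.001905.
|∇f| = √(-0.02262² + -0.001905²) = 0.0227 m/m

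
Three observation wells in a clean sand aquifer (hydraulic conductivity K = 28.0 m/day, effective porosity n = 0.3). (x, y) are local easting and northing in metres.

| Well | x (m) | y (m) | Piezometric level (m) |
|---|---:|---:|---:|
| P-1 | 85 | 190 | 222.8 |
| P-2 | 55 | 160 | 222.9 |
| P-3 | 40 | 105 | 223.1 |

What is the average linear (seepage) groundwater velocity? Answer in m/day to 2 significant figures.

0.35 m/day

With h = a·x + b·y + c and P-1 as origin, the differences give:
  (-30)·a + (-30)·b = +0.1
  (-45)·a + (-85)·b = +0.3
Eliminate b (×(-85) and ×(-30), subtract): 1200·a = 0.50 → a = ∂h/∂x = +0.0004167
Back-substitute: b = ∂h/∂y = -0.003750.
|∇h| = √(0.0004167² + -0.003750²) = 0.003773
Seepage velocity v = K·i/n = 28.0 × 0.003773 / 0.3 = 0.3521 m/day.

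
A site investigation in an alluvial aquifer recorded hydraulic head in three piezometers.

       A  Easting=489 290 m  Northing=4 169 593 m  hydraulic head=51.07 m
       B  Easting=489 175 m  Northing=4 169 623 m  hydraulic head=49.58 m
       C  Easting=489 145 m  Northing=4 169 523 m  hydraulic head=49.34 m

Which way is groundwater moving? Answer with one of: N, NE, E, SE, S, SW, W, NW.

Differences from A: to B (Δx, Δy, Δh) = (-115, 30, -1.49); to C = (-145, -70, -1.73).
Solve a·Δx + b·Δy = Δh: det = (-115)·(-70) − (-145)·30 = 12400.
∂h/∂x = [(-1.49)·(-70) − (-1.73)·30] / 12400 = +0.01260
∂h/∂y = [(-115)·(-1.73) − (-145)·(-1.49)] / 12400 = -0.001379
Flow = −∇h = (-0.01260 east, +0.001379 north), which points west.

W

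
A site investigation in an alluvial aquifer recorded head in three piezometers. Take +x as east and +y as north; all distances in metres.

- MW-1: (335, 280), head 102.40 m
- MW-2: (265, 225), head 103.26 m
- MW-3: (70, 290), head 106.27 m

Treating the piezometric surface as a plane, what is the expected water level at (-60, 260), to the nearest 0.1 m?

108.1 m

Taking MW-1 as reference: MW-2−MW-1 = (-70, -55, +0.86); MW-3−MW-1 = (-265, 10, +3.87).
Solve a·Δx + b·Δy = Δh: det = (-70)·10 − (-265)·(-55) = -15275.
∂h/∂x = [(+0.86)·10 − (+3.87)·(-55)] / -15275 = -0.01450
∂h/∂y = [(-70)·(+3.87) − (-265)·(+0.86)] / -15275 = +0.002815
h(-60, 260) = 102.40 + (-0.01450)·(-395) + (+0.002815)·(-20) = 102.40 +5.727 -0.056 = 108.070 m.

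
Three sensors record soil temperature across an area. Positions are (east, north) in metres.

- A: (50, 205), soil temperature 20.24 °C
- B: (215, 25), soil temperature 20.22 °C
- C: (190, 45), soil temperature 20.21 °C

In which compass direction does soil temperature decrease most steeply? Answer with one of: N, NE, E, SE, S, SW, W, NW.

Taking A as reference: B−A = (165, -180, -0.02); C−A = (140, -160, -0.03).
Solve a·Δx + b·Δy = ΔT: det = 165·(-160) − 140·(-180) = -1200.
∂T/∂x = [(-0.02)·(-160) − (-0.03)·(-180)] / -1200 = +0.001833
∂T/∂y = [165·(-0.03) − 140·(-0.02)] / -1200 = +0.001792
Steepest decrease is along −∇f = (-0.001833 E, -0.001792 N) → southwest.

SW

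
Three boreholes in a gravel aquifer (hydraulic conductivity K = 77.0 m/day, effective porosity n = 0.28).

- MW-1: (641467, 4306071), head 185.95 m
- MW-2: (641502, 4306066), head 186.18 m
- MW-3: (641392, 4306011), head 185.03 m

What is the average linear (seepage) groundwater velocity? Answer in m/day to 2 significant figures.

With h = a·x + b·y + c and MW-1 as origin, the differences give:
  35·a + (-5)·b = +0.23
  (-75)·a + (-60)·b = -0.92
Eliminate b (×(-60) and ×(-5), subtract): -2475·a = -18.400 → a = ∂h/∂x = +0.007434
Back-substitute: b = ∂h/∂y = +0.006040.
|∇h| = √(0.007434² + 0.006040²) = 0.009578
Seepage velocity v = K·i/n = 77.0 × 0.009578 / 0.28 = 2.634 m/day.

2.6 m/day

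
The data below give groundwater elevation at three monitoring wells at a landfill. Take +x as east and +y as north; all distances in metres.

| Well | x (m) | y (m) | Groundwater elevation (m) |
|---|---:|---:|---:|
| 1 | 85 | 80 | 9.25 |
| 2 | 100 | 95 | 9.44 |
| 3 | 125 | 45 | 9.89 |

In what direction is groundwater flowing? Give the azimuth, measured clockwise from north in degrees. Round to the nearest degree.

Differences from 1: to 2 (Δx, Δy, Δh) = (15, 15, +0.19); to 3 = (40, -35, +0.64).
Solve a·Δx + b·Δy = Δh: det = 15·(-35) − 40·15 = -1125.
∂h/∂x = [(+0.19)·(-35) − (+0.64)·15] / -1125 = +0.01444
∂h/∂y = [15·(+0.64) − 40·(+0.19)] / -1125 = -0.001778
Flow direction (−∇h) has components (-0.01444 E, +0.001778 N).
Azimuth = atan2(E, N) = atan2(-0.01444, +0.001778) = 277.0° ≈ 277°.

277°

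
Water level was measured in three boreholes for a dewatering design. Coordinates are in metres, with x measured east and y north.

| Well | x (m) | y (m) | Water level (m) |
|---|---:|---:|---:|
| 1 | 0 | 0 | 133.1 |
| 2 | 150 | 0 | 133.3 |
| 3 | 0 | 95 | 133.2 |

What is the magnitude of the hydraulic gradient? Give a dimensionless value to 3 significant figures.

∂h/∂x = (133.3 − 133.1) / (150 − 0) = +0.001333
∂h/∂y = (133.2 − 133.1) / (95 − 0) = +0.001053
|∇h| = √(0.001333² + 0.001053²) = 0.001699

0.00170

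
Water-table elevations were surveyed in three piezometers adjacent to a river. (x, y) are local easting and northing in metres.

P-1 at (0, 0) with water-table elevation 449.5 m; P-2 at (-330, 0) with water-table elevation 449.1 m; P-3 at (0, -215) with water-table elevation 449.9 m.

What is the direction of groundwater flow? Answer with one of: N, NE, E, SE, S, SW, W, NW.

∂h/∂x = (449.1 − 449.5) / (-330 − 0) = +0.001212
∂h/∂y = (449.9 − 449.5) / (-215 − 0) = -0.001860
Flow = −∇h = (-0.001212 east, +0.001860 north), which points northwest.

NW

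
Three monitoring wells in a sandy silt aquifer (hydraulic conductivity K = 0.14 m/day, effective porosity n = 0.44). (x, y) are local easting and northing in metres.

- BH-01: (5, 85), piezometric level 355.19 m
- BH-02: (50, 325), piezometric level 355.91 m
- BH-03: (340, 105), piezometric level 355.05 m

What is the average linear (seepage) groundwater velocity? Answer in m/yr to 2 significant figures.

With h = a·x + b·y + c and BH-01 as origin, the differences give:
  45·a + 240·b = +0.72
  335·a + 20·b = -0.14
Eliminate b (×20 and ×240, subtract): -79500·a = 48.000 → a = ∂h/∂x = -0.0006038
Back-substitute: b = ∂h/∂y = +0.003113.
|∇h| = √(-0.0006038² + 0.003113²) = 0.003171
Seepage velocity v = K·i/n = 0.14 × 0.003171 / 0.44 = 0.001009 m/day = 0.3685 m/yr.

0.37 m/yr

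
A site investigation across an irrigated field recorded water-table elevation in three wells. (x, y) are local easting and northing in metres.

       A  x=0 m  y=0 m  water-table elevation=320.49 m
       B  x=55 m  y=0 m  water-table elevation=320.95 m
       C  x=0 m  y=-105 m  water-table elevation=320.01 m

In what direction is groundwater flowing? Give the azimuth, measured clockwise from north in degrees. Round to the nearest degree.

∂h/∂x = (320.95 − 320.49) / (55 − 0) = +0.008364
∂h/∂y = (320.01 − 320.49) / (-105 − 0) = +0.004571
Flow direction (−∇h) has components (-0.008364 E, -0.004571 N).
Azimuth = atan2(E, N) = atan2(-0.008364, -0.004571) = 241.3° ≈ 241°.

241°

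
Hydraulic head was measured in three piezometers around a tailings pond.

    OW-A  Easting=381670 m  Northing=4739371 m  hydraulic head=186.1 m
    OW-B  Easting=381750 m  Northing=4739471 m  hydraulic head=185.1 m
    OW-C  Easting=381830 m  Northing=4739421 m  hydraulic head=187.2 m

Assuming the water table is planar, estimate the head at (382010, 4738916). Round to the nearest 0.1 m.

200.0 m

Taking OW-A as reference: OW-B−OW-A = (80, 100, -1.0); OW-C−OW-A = (160, 50, +1.1).
Determinant of the coordinate differences = 80·50 − 160·100 = -12000.
∂h/∂x = [(-1.0)·50 − (+1.1)·100] / -12000 = +0.01333
∂h/∂y = [80·(+1.1) − 160·(-1.0)] / -12000 = -0.02067
h(382010, 4738916) = 186.1 + (+0.01333)·(340) + (-0.02067)·(-455) = 186.1 +4.533 +9.403 = 200.037 m.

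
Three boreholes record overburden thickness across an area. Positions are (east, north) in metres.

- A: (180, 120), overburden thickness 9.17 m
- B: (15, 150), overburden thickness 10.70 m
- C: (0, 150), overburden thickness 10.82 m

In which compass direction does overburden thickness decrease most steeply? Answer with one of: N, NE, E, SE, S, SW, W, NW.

SE

Taking A as reference: B−A = (-165, 30, +1.53); C−A = (-180, 30, +1.65).
Solve a·Δx + b·Δy = Δd: det = (-165)·30 − (-180)·30 = 450.
∂d/∂x = [(+1.53)·30 − (+1.65)·30] / 450 = -0.008000
∂d/∂y = [(-165)·(+1.65) − (-180)·(+1.53)] / 450 = +0.007000
Steepest decrease is along −∇f = (+0.008000 E, -0.007000 N) → southeast.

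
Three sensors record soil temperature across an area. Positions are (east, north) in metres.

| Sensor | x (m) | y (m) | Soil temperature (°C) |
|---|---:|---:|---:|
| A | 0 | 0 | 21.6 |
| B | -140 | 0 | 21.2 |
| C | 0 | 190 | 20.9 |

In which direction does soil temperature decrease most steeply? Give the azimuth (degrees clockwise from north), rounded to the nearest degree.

∂T/∂x = (21.2 − 21.6) / (-140 − 0) = +0.002857
∂T/∂y = (20.9 − 21.6) / (190 − 0) = -0.003684
Steepest decrease is along −∇f: components (-0.002857 E, +0.003684 N).
Azimuth = atan2(-0.002857, +0.003684) = 322.2° ≈ 322°.

322°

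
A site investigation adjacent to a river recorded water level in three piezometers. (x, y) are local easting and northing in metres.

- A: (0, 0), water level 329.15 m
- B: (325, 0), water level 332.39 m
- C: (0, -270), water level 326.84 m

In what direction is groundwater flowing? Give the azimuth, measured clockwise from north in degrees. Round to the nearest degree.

∂h/∂x = (332.39 − 329.15) / (325 − 0) = +0.009969
∂h/∂y = (326.84 − 329.15) / (-270 − 0) = +0.008556
Flow direction (−∇h) has components (-0.009969 E, -0.008556 N).
Azimuth = atan2(E, N) = atan2(-0.009969, -0.008556) = 229.4° ≈ 229°.

229°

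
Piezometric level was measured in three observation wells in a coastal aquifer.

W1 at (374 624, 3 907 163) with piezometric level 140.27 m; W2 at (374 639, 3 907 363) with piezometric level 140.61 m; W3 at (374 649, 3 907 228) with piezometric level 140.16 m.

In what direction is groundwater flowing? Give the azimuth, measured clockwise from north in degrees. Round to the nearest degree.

Differences from W1: to W2 (Δx, Δy, Δh) = (15, 200, +0.34); to W3 = (25, 65, -0.11).
Solve a·Δx + b·Δy = Δh: det = 15·65 − 25·200 = -4025.
∂h/∂x = [(+0.34)·65 − (-0.11)·200] / -4025 = -0.01096
∂h/∂y = [15·(-0.11) − 25·(+0.34)] / -4025 = +0.002522
Flow direction (−∇h) has components (+0.01096 E, -0.002522 N).
Azimuth = atan2(E, N) = atan2(+0.01096, -0.002522) = 103.0° ≈ 103°.

103°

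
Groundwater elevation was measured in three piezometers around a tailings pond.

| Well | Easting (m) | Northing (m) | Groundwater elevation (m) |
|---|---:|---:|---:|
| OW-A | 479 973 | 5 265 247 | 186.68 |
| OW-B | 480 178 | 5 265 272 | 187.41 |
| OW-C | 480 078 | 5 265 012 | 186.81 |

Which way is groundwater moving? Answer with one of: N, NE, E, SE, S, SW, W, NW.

Taking OW-A as reference: OW-B−OW-A = (205, 25, +0.73); OW-C−OW-A = (105, -235, +0.13).
Determinant of the coordinate differences = 205·(-235) − 105·25 = -50800.
∂h/∂x = [(+0.73)·(-235) − (+0.13)·25] / -50800 = +0.003441
∂h/∂y = [205·(+0.13) − 105·(+0.73)] / -50800 = +0.0009843
Flow = −∇h = (-0.003441 east, -0.0009843 north), which points west.

W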